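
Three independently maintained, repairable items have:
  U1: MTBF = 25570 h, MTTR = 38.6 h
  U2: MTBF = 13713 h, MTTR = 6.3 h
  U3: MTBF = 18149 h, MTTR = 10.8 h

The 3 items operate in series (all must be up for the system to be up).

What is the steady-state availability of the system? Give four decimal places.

A(U1) = MTBF/(MTBF+MTTR) = 25570/(25570+38.6) = 0.998493
A(U2) = MTBF/(MTBF+MTTR) = 13713/(13713+6.3) = 0.999541
A(U3) = MTBF/(MTBF+MTTR) = 18149/(18149+10.8) = 0.999405
Series availability: 0.998493 × 0.999541 × 0.999405 = 0.9974

0.9974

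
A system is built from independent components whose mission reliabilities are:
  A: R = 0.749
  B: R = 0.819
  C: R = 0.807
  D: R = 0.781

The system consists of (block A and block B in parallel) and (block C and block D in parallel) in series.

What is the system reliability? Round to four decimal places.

0.9142

Parallel (A and B): 1 − (1 − 0.749000)(1 − 0.819000) = 0.954569
Parallel (C and D): 1 − (1 − 0.807000)(1 − 0.781000) = 0.957733
Series ([0.954569] and [0.957733]): 0.954569 × 0.957733 = 0.9142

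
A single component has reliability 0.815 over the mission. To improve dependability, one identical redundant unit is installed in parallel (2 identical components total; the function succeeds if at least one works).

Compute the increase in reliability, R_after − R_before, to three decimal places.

0.151

R_before = 0.815
R_after = 1 − (1 − 0.815)^2 = 0.966
ΔR = 0.966 − 0.815 = 0.151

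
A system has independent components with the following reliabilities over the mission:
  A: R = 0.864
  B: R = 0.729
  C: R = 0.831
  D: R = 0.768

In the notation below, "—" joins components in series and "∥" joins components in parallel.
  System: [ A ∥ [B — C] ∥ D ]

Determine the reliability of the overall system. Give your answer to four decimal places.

0.9876

Series (B and C): 0.729000 × 0.831000 = 0.605799
Parallel (A, [0.605799], and D): 1 − (1 − 0.864000)(1 − 0.605799)(1 − 0.768000) = 0.9876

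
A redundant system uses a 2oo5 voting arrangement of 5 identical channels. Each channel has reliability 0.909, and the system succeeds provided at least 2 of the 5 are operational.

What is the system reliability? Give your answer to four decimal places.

0.9997

R = Σ_{i=2}^{5} C(5,i) p^i (1−p)^{5−i} with p = 0.909
C(5,2)·0.909^2·0.091^3 = 0.006227
C(5,3)·0.909^3·0.091^2 = 0.062198
C(5,4)·0.909^4·0.091^1 = 0.310647
C(5,5)·0.909^5·0.091^0 = 0.620611
Sum = 0.9997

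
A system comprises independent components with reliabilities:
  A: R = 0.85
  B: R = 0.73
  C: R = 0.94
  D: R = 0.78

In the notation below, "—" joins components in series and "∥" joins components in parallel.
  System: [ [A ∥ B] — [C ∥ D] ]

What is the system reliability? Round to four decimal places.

Parallel (A and B): 1 − (1 − 0.850000)(1 − 0.730000) = 0.959500
Parallel (C and D): 1 − (1 − 0.940000)(1 − 0.780000) = 0.986800
Series ([0.959500] and [0.986800]): 0.959500 × 0.986800 = 0.9468

0.9468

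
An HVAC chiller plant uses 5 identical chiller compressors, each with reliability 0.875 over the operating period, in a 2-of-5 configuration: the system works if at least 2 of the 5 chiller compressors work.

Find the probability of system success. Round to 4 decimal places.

R = Σ_{i=2}^{5} C(5,i) p^i (1−p)^{5−i} with p = 0.875
C(5,2)·0.875^2·0.125^3 = 0.014954
C(5,3)·0.875^3·0.125^2 = 0.104675
C(5,4)·0.875^4·0.125^1 = 0.366364
C(5,5)·0.875^5·0.125^0 = 0.512909
Sum = 0.9989

0.9989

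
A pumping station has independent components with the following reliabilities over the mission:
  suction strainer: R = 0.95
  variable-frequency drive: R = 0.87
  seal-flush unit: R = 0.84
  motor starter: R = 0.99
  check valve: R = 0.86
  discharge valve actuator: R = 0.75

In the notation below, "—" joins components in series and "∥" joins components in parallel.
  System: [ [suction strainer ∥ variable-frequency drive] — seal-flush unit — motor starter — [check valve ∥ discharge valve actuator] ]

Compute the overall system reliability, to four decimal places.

Parallel (suction strainer and variable-frequency drive): 1 − (1 − 0.950000)(1 − 0.870000) = 0.993500
Parallel (check valve and discharge valve actuator): 1 − (1 − 0.860000)(1 − 0.750000) = 0.965000
Series ([0.993500], seal-flush unit, motor starter, and [0.965000]): 0.993500 × 0.840000 × 0.990000 × 0.965000 = 0.7973

0.7973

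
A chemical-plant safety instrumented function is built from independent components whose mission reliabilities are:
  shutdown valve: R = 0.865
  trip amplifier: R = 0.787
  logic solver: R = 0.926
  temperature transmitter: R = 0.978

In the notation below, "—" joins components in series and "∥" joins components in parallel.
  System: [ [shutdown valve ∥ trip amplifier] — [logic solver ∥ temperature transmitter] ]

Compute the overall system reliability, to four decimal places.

Parallel (shutdown valve and trip amplifier): 1 − (1 − 0.865000)(1 − 0.787000) = 0.971245
Parallel (logic solver and temperature transmitter): 1 − (1 − 0.926000)(1 − 0.978000) = 0.998372
Series ([0.971245] and [0.998372]): 0.971245 × 0.998372 = 0.9697

0.9697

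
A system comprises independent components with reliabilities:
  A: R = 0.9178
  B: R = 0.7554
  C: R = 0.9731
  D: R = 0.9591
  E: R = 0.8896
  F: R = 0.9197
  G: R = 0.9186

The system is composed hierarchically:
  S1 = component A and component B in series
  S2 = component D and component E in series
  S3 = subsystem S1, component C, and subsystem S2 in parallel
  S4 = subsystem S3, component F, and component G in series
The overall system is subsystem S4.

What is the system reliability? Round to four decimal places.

Series (A and B): 0.917800 × 0.755400 = 0.693306
Series (D and E): 0.959100 × 0.889600 = 0.853215
Parallel ([0.693306], C, and [0.853215]): 1 − (1 − 0.693306)(1 − 0.973100)(1 − 0.853215) = 0.998789
Series ([0.998789], F, and G): 0.998789 × 0.919700 × 0.918600 = 0.8438

0.8438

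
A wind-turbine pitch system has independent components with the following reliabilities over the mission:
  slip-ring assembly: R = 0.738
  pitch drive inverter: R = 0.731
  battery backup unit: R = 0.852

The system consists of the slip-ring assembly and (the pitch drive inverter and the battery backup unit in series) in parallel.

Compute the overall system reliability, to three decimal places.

Series (pitch drive inverter and battery backup unit): 0.73100 × 0.85200 = 0.62281
Parallel (slip-ring assembly and [0.62281]): 1 − (1 − 0.73800)(1 − 0.62281) = 0.901

0.901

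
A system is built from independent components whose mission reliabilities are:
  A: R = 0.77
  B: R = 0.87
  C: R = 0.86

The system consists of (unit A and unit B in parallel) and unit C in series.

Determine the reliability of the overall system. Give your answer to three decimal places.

0.834

Parallel (A and B): 1 − (1 − 0.77000)(1 − 0.87000) = 0.97010
Series ([0.97010] and C): 0.97010 × 0.86000 = 0.834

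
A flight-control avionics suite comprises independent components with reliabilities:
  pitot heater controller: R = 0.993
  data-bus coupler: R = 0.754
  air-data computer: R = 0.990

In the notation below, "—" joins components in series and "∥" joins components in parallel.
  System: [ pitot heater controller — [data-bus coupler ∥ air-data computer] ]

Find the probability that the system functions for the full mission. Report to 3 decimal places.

0.991

Parallel (data-bus coupler and air-data computer): 1 − (1 − 0.75400)(1 − 0.99000) = 0.99754
Series (pitot heater controller and [0.99754]): 0.99300 × 0.99754 = 0.991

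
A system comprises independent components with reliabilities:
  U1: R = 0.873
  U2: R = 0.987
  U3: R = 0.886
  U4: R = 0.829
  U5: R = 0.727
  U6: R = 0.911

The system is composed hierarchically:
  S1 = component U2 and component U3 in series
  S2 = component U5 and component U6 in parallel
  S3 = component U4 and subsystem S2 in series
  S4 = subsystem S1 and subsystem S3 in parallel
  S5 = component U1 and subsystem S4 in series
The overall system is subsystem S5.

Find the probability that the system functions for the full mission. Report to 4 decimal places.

0.8521

Series (U2 and U3): 0.987000 × 0.886000 = 0.874482
Parallel (U5 and U6): 1 − (1 − 0.727000)(1 − 0.911000) = 0.975703
Series (U4 and [0.975703]): 0.829000 × 0.975703 = 0.808858
Parallel ([0.874482] and [0.808858]): 1 − (1 − 0.874482)(1 − 0.808858) = 0.976008
Series (U1 and [0.976008]): 0.873000 × 0.976008 = 0.8521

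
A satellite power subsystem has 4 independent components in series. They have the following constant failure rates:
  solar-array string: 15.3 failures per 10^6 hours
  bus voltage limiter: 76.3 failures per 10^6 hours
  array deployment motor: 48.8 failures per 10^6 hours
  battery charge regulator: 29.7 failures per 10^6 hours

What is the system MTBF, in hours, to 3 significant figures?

5880

Series of exponential components: λ_sys = Σ λ_i
λ_sys = 0.0000153 + 0.0000763 + 0.0000488 + 0.0000297 = 1.7010e-04 /h
MTBF = 1 / λ_sys = 5880 h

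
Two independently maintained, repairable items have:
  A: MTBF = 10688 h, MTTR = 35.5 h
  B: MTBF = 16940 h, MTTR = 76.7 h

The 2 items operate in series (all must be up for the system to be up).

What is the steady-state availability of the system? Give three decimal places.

A(A) = MTBF/(MTBF+MTTR) = 10688/(10688+35.5) = 0.996690
A(B) = MTBF/(MTBF+MTTR) = 16940/(16940+76.7) = 0.995493
Series availability: 0.996690 × 0.995493 = 0.992

0.992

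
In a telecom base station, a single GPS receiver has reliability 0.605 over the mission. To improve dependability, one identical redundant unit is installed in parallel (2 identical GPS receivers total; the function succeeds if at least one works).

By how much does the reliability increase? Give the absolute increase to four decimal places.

0.2390

R_before = 0.605
R_after = 1 − (1 − 0.605)^2 = 0.8440
ΔR = 0.8440 − 0.605 = 0.2390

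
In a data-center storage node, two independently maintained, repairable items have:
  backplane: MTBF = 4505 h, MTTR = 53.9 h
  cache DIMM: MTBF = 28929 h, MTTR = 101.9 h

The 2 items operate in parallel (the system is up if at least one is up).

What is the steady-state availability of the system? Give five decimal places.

0.99996

A(backplane) = MTBF/(MTBF+MTTR) = 4505/(4505+53.9) = 0.988177
A(cache DIMM) = MTBF/(MTBF+MTTR) = 28929/(28929+101.9) = 0.996490
Parallel availability: 1 − (1 − 0.988177)(1 − 0.996490) = 0.99996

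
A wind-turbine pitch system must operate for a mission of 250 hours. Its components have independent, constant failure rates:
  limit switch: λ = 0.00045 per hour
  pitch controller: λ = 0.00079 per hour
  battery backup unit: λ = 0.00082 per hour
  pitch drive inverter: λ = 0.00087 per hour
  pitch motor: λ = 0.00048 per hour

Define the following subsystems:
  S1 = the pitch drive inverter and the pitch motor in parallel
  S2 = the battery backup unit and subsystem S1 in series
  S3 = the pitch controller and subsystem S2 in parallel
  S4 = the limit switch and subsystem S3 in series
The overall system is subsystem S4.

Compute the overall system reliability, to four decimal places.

0.8610

R(limit switch) = exp(−0.00045 × 250) = 0.893597
R(pitch controller) = exp(−0.00079 × 250) = 0.820780
R(battery backup unit) = exp(−0.00082 × 250) = 0.814647
R(pitch drive inverter) = exp(−0.00087 × 250) = 0.804528
R(pitch motor) = exp(−0.00048 × 250) = 0.886920
Parallel (pitch drive inverter and pitch motor): 1 − (1 − 0.804528)(1 − 0.886920) = 0.977896
Series (battery backup unit and [0.977896]): 0.814647 × 0.977896 = 0.796640
Parallel (pitch controller and [0.796640]): 1 − (1 − 0.820780)(1 − 0.796640) = 0.963554
Series (limit switch and [0.963554]): 0.893597 × 0.963554 = 0.8610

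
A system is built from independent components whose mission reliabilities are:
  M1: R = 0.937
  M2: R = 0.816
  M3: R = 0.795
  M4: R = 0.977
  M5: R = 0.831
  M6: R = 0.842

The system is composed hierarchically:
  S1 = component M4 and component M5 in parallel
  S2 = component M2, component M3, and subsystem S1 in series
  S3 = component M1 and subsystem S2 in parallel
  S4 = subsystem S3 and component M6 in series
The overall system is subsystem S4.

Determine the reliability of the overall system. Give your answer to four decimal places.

Parallel (M4 and M5): 1 − (1 − 0.977000)(1 − 0.831000) = 0.996113
Series (M2, M3, and [0.996113]): 0.816000 × 0.795000 × 0.996113 = 0.646198
Parallel (M1 and [0.646198]): 1 − (1 − 0.937000)(1 − 0.646198) = 0.977710
Series ([0.977710] and M6): 0.977710 × 0.842000 = 0.8232

0.8232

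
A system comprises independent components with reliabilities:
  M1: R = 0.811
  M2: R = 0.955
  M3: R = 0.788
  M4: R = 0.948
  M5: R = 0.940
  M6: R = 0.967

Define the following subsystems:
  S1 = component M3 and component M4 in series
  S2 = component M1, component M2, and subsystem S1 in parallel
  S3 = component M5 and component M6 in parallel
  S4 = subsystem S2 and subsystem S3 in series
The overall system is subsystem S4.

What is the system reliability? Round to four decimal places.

0.9959

Series (M3 and M4): 0.788000 × 0.948000 = 0.747024
Parallel (M1, M2, and [0.747024]): 1 − (1 − 0.811000)(1 − 0.955000)(1 − 0.747024) = 0.997848
Parallel (M5 and M6): 1 − (1 − 0.940000)(1 − 0.967000) = 0.998020
Series ([0.997848] and [0.998020]): 0.997848 × 0.998020 = 0.9959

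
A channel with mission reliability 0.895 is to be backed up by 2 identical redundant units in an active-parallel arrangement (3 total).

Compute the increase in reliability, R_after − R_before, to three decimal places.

R_before = 0.895
R_after = 1 − (1 − 0.895)^3 = 0.999
ΔR = 0.999 − 0.895 = 0.104

0.104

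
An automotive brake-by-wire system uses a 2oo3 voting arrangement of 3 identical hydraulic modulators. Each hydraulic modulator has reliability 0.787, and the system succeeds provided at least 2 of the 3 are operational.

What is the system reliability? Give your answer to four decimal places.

0.8832

R = Σ_{i=2}^{3} C(3,i) p^i (1−p)^{3−i} with p = 0.787
C(3,2)·0.787^2·0.213^1 = 0.395777
C(3,3)·0.787^3·0.213^0 = 0.487443
Sum = 0.8832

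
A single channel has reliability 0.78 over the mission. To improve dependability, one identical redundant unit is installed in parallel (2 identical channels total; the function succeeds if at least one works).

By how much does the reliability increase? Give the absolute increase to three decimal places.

0.172

R_before = 0.78
R_after = 1 − (1 − 0.78)^2 = 0.952
ΔR = 0.952 − 0.78 = 0.172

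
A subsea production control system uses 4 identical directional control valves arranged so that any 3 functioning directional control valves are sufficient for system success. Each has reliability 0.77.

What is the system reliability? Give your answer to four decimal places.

0.7715

R = Σ_{i=3}^{4} C(4,i) p^i (1−p)^{4−i} with p = 0.77
C(4,3)·0.77^3·0.23^1 = 0.420010
C(4,4)·0.77^4·0.23^0 = 0.351530
Sum = 0.7715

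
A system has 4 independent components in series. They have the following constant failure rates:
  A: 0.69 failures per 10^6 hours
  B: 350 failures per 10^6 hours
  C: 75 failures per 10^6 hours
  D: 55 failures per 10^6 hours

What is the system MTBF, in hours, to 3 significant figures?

Series of exponential components: λ_sys = Σ λ_i
λ_sys = 0.00000069 + 0.00035 + 0.000075 + 0.000055 = 4.8069e-04 /h
MTBF = 1 / λ_sys = 2080 h

2080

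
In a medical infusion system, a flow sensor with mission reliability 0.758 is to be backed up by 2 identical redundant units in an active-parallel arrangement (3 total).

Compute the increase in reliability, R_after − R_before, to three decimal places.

R_before = 0.758
R_after = 1 − (1 − 0.758)^3 = 0.986
ΔR = 0.986 − 0.758 = 0.228

0.228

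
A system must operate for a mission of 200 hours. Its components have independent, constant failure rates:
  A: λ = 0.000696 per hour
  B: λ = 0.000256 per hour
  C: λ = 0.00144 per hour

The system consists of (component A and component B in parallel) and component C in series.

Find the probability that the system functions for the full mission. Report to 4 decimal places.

0.7449

R(A) = exp(−0.000696 × 200) = 0.870054
R(B) = exp(−0.000256 × 200) = 0.950089
R(C) = exp(−0.00144 × 200) = 0.749762
Parallel (A and B): 1 − (1 − 0.870054)(1 − 0.950089) = 0.993514
Series ([0.993514] and C): 0.993514 × 0.749762 = 0.7449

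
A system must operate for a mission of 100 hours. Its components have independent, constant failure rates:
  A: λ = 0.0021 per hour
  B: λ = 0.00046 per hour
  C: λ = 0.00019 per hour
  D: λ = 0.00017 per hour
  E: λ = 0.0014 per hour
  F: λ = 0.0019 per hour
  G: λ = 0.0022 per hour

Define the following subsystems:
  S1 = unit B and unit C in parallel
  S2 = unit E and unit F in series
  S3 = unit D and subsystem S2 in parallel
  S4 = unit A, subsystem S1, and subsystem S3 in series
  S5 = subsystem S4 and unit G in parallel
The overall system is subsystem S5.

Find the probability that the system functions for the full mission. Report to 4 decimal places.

R(A) = exp(−0.0021 × 100) = 0.810584
R(B) = exp(−0.00046 × 100) = 0.955042
R(C) = exp(−0.00019 × 100) = 0.981179
R(D) = exp(−0.00017 × 100) = 0.983144
R(E) = exp(−0.0014 × 100) = 0.869358
R(F) = exp(−0.0019 × 100) = 0.826959
R(G) = exp(−0.0022 × 100) = 0.802519
Parallel (B and C): 1 − (1 − 0.955042)(1 − 0.981179) = 0.999154
Series (E and F): 0.869358 × 0.826959 = 0.718923
Parallel (D and [0.718923]): 1 − (1 − 0.983144)(1 − 0.718923) = 0.995262
Series (A, [0.999154], and [0.995262]): 0.810584 × 0.999154 × 0.995262 = 0.806061
Parallel ([0.806061] and G): 1 − (1 − 0.806061)(1 − 0.802519) = 0.9617

0.9617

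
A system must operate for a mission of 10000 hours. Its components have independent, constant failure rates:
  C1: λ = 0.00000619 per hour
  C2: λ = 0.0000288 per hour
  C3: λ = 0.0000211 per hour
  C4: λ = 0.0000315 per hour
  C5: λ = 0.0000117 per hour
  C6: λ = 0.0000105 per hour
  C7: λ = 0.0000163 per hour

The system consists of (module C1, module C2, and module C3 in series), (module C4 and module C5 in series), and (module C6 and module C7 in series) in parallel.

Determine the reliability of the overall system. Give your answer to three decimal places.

0.965

R(C1) = exp(−0.00000619 × 10000) = 0.93998
R(C2) = exp(−0.0000288 × 10000) = 0.74976
R(C3) = exp(−0.0000211 × 10000) = 0.80977
R(C4) = exp(−0.0000315 × 10000) = 0.72979
R(C5) = exp(−0.0000117 × 10000) = 0.88959
R(C6) = exp(−0.0000105 × 10000) = 0.90032
R(C7) = exp(−0.0000163 × 10000) = 0.84959
Series (C1, C2, and C3): 0.93998 × 0.74976 × 0.80977 = 0.57069
Series (C4 and C5): 0.72979 × 0.88959 = 0.64921
Series (C6 and C7): 0.90032 × 0.84959 = 0.76490
Parallel ([0.57069], [0.64921], and [0.76490]): 1 − (1 − 0.57069)(1 − 0.64921)(1 − 0.76490) = 0.965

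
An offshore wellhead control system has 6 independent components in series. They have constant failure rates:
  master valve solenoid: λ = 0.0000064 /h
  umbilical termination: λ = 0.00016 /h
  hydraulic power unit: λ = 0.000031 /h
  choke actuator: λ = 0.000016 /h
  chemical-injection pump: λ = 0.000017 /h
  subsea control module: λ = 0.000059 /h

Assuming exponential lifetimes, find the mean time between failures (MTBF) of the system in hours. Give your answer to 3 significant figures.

3460

Series of exponential components: λ_sys = Σ λ_i
λ_sys = 0.0000064 + 0.00016 + 0.000031 + 0.000016 + 0.000017 + 0.000059 = 2.8940e-04 /h
MTBF = 1 / λ_sys = 3460 h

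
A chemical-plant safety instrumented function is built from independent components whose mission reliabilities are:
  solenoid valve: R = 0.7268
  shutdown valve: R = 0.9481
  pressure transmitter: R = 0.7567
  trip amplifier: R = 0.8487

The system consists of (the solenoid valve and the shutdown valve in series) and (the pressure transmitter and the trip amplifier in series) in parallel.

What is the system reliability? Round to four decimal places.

Series (solenoid valve and shutdown valve): 0.726800 × 0.948100 = 0.689079
Series (pressure transmitter and trip amplifier): 0.756700 × 0.848700 = 0.642211
Parallel ([0.689079] and [0.642211]): 1 − (1 − 0.689079)(1 − 0.642211) = 0.8888

0.8888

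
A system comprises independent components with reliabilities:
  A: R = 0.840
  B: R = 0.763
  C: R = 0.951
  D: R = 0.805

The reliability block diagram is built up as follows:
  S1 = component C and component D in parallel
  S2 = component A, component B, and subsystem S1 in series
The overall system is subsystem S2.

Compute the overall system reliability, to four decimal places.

Parallel (C and D): 1 − (1 − 0.951000)(1 − 0.805000) = 0.990445
Series (A, B, and [0.990445]): 0.840000 × 0.763000 × 0.990445 = 0.6348

0.6348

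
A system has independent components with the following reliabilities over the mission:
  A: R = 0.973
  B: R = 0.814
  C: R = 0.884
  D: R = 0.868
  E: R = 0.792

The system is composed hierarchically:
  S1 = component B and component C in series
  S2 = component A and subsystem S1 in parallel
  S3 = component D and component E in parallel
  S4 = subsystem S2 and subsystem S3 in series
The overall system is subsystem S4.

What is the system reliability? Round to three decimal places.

0.965

Series (B and C): 0.81400 × 0.88400 = 0.71958
Parallel (A and [0.71958]): 1 − (1 − 0.97300)(1 − 0.71958) = 0.99243
Parallel (D and E): 1 − (1 − 0.86800)(1 − 0.79200) = 0.97254
Series ([0.99243] and [0.97254]): 0.99243 × 0.97254 = 0.965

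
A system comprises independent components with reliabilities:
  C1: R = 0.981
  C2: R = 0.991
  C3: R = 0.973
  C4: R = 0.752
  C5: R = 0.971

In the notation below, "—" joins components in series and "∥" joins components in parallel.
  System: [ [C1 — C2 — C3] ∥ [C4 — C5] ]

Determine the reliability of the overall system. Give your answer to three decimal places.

Series (C1, C2, and C3): 0.98100 × 0.99100 × 0.97300 = 0.94592
Series (C4 and C5): 0.75200 × 0.97100 = 0.73019
Parallel ([0.94592] and [0.73019]): 1 − (1 − 0.94592)(1 − 0.73019) = 0.985

0.985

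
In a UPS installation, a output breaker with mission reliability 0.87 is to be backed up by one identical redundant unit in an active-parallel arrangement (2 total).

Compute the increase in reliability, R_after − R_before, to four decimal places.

0.1131

R_before = 0.87
R_after = 1 − (1 − 0.87)^2 = 0.9831
ΔR = 0.9831 − 0.87 = 0.1131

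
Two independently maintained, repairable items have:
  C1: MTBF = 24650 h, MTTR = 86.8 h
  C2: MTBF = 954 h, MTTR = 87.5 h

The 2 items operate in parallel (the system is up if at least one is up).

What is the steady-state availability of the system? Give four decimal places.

0.9997

A(C1) = MTBF/(MTBF+MTTR) = 24650/(24650+86.8) = 0.996491
A(C2) = MTBF/(MTBF+MTTR) = 954/(954+87.5) = 0.915987
Parallel availability: 1 − (1 − 0.996491)(1 − 0.915987) = 0.9997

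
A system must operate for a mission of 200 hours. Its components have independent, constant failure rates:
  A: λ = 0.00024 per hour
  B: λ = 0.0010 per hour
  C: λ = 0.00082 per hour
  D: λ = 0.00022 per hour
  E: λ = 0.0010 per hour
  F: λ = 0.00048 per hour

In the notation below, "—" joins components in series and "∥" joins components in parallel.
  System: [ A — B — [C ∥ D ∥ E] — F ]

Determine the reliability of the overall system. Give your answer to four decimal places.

R(A) = exp(−0.00024 × 200) = 0.953134
R(B) = exp(−0.0010 × 200) = 0.818731
R(C) = exp(−0.00082 × 200) = 0.848742
R(D) = exp(−0.00022 × 200) = 0.956954
R(E) = exp(−0.0010 × 200) = 0.818731
R(F) = exp(−0.00048 × 200) = 0.908464
Parallel (C, D, and E): 1 − (1 − 0.848742)(1 − 0.956954)(1 − 0.818731) = 0.998820
Series (A, B, [0.998820], and F): 0.953134 × 0.818731 × 0.998820 × 0.908464 = 0.7081

0.7081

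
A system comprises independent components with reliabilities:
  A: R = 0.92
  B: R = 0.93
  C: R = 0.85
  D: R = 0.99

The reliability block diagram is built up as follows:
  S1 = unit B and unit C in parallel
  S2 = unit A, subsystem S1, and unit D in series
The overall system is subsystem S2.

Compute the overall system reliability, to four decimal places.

Parallel (B and C): 1 − (1 − 0.930000)(1 − 0.850000) = 0.989500
Series (A, [0.989500], and D): 0.920000 × 0.989500 × 0.990000 = 0.9012

0.9012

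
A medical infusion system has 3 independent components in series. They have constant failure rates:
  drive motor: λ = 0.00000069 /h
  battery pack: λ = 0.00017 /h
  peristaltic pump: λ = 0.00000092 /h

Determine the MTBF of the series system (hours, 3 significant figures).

5830

Series of exponential components: λ_sys = Σ λ_i
λ_sys = 0.00000069 + 0.00017 + 0.00000092 = 1.7161e-04 /h
MTBF = 1 / λ_sys = 5830 h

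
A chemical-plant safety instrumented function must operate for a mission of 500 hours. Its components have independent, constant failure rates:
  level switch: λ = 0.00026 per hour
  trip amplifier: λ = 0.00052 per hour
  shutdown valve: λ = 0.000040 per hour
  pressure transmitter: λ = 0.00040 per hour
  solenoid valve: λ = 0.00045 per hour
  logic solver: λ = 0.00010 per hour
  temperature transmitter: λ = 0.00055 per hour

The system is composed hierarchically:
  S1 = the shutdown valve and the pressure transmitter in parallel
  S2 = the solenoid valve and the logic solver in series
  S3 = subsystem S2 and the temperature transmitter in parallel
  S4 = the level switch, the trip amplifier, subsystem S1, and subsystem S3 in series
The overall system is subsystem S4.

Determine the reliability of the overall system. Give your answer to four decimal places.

0.6356

R(level switch) = exp(−0.00026 × 500) = 0.878095
R(trip amplifier) = exp(−0.00052 × 500) = 0.771052
R(shutdown valve) = exp(−0.000040 × 500) = 0.980199
R(pressure transmitter) = exp(−0.00040 × 500) = 0.818731
R(solenoid valve) = exp(−0.00045 × 500) = 0.798516
R(logic solver) = exp(−0.00010 × 500) = 0.951229
R(temperature transmitter) = exp(−0.00055 × 500) = 0.759572
Parallel (shutdown valve and pressure transmitter): 1 − (1 − 0.980199)(1 − 0.818731) = 0.996411
Series (solenoid valve and logic solver): 0.798516 × 0.951229 = 0.759572
Parallel ([0.759572] and temperature transmitter): 1 − (1 − 0.759572)(1 − 0.759572) = 0.942194
Series (level switch, trip amplifier, [0.996411], and [0.942194]): 0.878095 × 0.771052 × 0.996411 × 0.942194 = 0.6356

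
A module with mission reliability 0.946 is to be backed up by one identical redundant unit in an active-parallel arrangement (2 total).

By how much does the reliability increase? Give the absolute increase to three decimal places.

0.051

R_before = 0.946
R_after = 1 − (1 − 0.946)^2 = 0.997
ΔR = 0.997 − 0.946 = 0.051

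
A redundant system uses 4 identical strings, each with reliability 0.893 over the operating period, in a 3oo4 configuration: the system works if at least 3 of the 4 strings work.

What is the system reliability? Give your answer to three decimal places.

0.941

R = Σ_{i=3}^{4} C(4,i) p^i (1−p)^{4−i} with p = 0.893
C(4,3)·0.893^3·0.107^1 = 0.30479
C(4,4)·0.893^4·0.107^0 = 0.63592
Sum = 0.941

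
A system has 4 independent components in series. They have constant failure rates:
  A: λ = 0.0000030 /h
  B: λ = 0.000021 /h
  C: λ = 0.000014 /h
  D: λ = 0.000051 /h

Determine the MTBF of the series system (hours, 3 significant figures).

11200

Series of exponential components: λ_sys = Σ λ_i
λ_sys = 0.0000030 + 0.000021 + 0.000014 + 0.000051 = 8.9000e-05 /h
MTBF = 1 / λ_sys = 11200 h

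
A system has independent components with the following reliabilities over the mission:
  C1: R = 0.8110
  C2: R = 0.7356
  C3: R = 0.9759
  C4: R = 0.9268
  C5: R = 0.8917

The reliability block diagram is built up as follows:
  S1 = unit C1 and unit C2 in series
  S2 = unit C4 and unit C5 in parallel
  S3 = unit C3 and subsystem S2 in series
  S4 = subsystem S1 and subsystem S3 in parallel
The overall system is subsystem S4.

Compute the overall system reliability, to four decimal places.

Series (C1 and C2): 0.811000 × 0.735600 = 0.596572
Parallel (C4 and C5): 1 − (1 − 0.926800)(1 − 0.891700) = 0.992072
Series (C3 and [0.992072]): 0.975900 × 0.992072 = 0.968163
Parallel ([0.596572] and [0.968163]): 1 − (1 − 0.596572)(1 − 0.968163) = 0.9872

0.9872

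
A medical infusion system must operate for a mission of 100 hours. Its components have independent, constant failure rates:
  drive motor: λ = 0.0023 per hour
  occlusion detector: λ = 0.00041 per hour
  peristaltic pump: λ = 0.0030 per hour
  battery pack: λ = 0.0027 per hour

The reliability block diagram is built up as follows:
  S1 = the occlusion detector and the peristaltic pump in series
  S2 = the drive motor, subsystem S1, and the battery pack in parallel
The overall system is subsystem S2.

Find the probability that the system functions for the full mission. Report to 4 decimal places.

0.9860

R(drive motor) = exp(−0.0023 × 100) = 0.794534
R(occlusion detector) = exp(−0.00041 × 100) = 0.959829
R(peristaltic pump) = exp(−0.0030 × 100) = 0.740818
R(battery pack) = exp(−0.0027 × 100) = 0.763379
Series (occlusion detector and peristaltic pump): 0.959829 × 0.740818 = 0.711059
Parallel (drive motor, [0.711059], and battery pack): 1 − (1 − 0.794534)(1 − 0.711059)(1 − 0.763379) = 0.9860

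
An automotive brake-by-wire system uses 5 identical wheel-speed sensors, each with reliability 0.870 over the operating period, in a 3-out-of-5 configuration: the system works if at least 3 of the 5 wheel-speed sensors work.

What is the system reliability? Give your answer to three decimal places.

0.982

R = Σ_{i=3}^{5} C(5,i) p^i (1−p)^{5−i} with p = 0.870
C(5,3)·0.870^3·0.130^2 = 0.11129
C(5,4)·0.870^4·0.130^1 = 0.37238
C(5,5)·0.870^5·0.130^0 = 0.49842
Sum = 0.982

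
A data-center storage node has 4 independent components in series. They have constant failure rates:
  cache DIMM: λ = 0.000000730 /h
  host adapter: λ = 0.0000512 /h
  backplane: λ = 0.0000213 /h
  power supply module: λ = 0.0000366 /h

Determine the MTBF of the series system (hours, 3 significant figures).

9100

Series of exponential components: λ_sys = Σ λ_i
λ_sys = 0.000000730 + 0.0000512 + 0.0000213 + 0.0000366 = 1.0983e-04 /h
MTBF = 1 / λ_sys = 9100 h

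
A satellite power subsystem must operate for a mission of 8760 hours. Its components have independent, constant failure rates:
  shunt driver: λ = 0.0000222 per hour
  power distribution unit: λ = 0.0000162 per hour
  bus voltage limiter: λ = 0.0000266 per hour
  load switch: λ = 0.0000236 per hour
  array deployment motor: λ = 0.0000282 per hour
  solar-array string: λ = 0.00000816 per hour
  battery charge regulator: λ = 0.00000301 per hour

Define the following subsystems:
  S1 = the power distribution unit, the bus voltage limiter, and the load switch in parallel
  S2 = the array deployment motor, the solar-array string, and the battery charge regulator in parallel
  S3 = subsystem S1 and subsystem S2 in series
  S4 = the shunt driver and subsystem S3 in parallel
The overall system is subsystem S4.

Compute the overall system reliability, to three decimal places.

0.999

R(shunt driver) = exp(−0.0000222 × 8760) = 0.82327
R(power distribution unit) = exp(−0.0000162 × 8760) = 0.86770
R(bus voltage limiter) = exp(−0.0000266 × 8760) = 0.79214
R(load switch) = exp(−0.0000236 × 8760) = 0.81323
R(array deployment motor) = exp(−0.0000282 × 8760) = 0.78112
R(solar-array string) = exp(−0.00000816 × 8760) = 0.93101
R(battery charge regulator) = exp(−0.00000301 × 8760) = 0.97398
Parallel (power distribution unit, bus voltage limiter, and load switch): 1 − (1 − 0.86770)(1 − 0.79214)(1 − 0.81323) = 0.99486
Parallel (array deployment motor, solar-array string, and battery charge regulator): 1 − (1 − 0.78112)(1 − 0.93101)(1 − 0.97398) = 0.99961
Series ([0.99486] and [0.99961]): 0.99486 × 0.99961 = 0.99447
Parallel (shunt driver and [0.99447]): 1 − (1 − 0.82327)(1 − 0.99447) = 0.999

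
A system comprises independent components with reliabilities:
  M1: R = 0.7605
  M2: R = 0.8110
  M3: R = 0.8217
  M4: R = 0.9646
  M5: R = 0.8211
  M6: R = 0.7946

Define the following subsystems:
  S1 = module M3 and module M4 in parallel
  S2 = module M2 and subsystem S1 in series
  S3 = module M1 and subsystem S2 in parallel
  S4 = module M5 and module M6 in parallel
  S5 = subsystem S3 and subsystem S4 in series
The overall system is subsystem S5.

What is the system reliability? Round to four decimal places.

Parallel (M3 and M4): 1 − (1 − 0.821700)(1 − 0.964600) = 0.993688
Series (M2 and [0.993688]): 0.811000 × 0.993688 = 0.805881
Parallel (M1 and [0.805881]): 1 − (1 − 0.760500)(1 − 0.805881) = 0.953508
Parallel (M5 and M6): 1 − (1 − 0.821100)(1 − 0.794600) = 0.963254
Series ([0.953508] and [0.963254]): 0.953508 × 0.963254 = 0.9185

0.9185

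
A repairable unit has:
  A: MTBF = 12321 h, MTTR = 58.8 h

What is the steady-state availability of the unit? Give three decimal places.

0.995

A(A) = MTBF/(MTBF+MTTR) = 12321/(12321+58.8) = 0.995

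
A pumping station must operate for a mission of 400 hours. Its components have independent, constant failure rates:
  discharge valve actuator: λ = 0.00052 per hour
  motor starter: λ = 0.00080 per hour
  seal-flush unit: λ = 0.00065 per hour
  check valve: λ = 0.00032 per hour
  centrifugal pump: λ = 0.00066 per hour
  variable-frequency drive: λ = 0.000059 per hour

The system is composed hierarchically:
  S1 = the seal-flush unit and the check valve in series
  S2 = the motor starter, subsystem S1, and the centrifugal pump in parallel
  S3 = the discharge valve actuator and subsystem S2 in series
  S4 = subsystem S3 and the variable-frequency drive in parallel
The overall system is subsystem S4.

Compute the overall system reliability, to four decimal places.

0.9952

R(discharge valve actuator) = exp(−0.00052 × 400) = 0.812207
R(motor starter) = exp(−0.00080 × 400) = 0.726149
R(seal-flush unit) = exp(−0.00065 × 400) = 0.771052
R(check valve) = exp(−0.00032 × 400) = 0.879853
R(centrifugal pump) = exp(−0.00066 × 400) = 0.767974
R(variable-frequency drive) = exp(−0.000059 × 400) = 0.976676
Series (seal-flush unit and check valve): 0.771052 × 0.879853 = 0.678412
Parallel (motor starter, [0.678412], and centrifugal pump): 1 − (1 − 0.726149)(1 − 0.678412)(1 − 0.767974) = 0.979566
Series (discharge valve actuator and [0.979566]): 0.812207 × 0.979566 = 0.795610
Parallel ([0.795610] and variable-frequency drive): 1 − (1 − 0.795610)(1 − 0.976676) = 0.9952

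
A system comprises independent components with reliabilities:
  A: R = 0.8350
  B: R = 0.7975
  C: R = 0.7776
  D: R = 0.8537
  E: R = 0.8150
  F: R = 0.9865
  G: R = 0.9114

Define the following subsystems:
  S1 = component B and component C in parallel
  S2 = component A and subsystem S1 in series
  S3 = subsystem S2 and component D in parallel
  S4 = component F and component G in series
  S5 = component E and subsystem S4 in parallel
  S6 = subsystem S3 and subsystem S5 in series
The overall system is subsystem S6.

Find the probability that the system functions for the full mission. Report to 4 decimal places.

Parallel (B and C): 1 − (1 − 0.797500)(1 − 0.777600) = 0.954964
Series (A and [0.954964]): 0.835000 × 0.954964 = 0.797395
Parallel ([0.797395] and D): 1 − (1 − 0.797395)(1 − 0.853700) = 0.970359
Series (F and G): 0.986500 × 0.911400 = 0.899096
Parallel (E and [0.899096]): 1 − (1 − 0.815000)(1 − 0.899096) = 0.981333
Series ([0.970359] and [0.981333]): 0.970359 × 0.981333 = 0.9522

0.9522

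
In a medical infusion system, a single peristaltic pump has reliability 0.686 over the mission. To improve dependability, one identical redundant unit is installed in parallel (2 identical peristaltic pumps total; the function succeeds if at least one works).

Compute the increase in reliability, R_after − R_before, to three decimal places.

0.215

R_before = 0.686
R_after = 1 − (1 − 0.686)^2 = 0.901
ΔR = 0.901 − 0.686 = 0.215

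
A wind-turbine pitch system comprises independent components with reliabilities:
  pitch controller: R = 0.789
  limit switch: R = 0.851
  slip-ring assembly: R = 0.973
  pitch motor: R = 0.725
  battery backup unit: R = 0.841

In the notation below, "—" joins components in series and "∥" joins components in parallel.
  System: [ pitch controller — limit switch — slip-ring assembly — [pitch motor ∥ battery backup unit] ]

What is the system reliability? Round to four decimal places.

Parallel (pitch motor and battery backup unit): 1 − (1 − 0.725000)(1 − 0.841000) = 0.956275
Series (pitch controller, limit switch, slip-ring assembly, and [0.956275]): 0.789000 × 0.851000 × 0.973000 × 0.956275 = 0.6247

0.6247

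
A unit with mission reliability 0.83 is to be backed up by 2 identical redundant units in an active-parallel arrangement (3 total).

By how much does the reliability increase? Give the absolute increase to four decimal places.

R_before = 0.83
R_after = 1 − (1 − 0.83)^3 = 0.9951
ΔR = 0.9951 − 0.83 = 0.1651

0.1651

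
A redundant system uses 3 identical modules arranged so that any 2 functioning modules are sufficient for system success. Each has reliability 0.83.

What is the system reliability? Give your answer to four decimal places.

R = Σ_{i=2}^{3} C(3,i) p^i (1−p)^{3−i} with p = 0.83
C(3,2)·0.83^2·0.17^1 = 0.351339
C(3,3)·0.83^3·0.17^0 = 0.571787
Sum = 0.9231

0.9231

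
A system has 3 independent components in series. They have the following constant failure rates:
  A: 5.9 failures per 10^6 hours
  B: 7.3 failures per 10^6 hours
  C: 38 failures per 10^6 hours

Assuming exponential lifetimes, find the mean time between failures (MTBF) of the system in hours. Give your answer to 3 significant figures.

19500

Series of exponential components: λ_sys = Σ λ_i
λ_sys = 0.0000059 + 0.0000073 + 0.000038 = 5.1200e-05 /h
MTBF = 1 / λ_sys = 19500 h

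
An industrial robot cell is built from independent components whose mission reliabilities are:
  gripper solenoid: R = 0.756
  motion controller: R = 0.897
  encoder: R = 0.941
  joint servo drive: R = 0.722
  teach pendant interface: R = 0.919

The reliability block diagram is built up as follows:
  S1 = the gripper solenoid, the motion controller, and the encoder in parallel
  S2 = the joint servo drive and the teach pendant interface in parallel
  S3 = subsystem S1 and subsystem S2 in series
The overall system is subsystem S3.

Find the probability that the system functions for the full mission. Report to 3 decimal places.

0.976

Parallel (gripper solenoid, motion controller, and encoder): 1 − (1 − 0.75600)(1 − 0.89700)(1 − 0.94100) = 0.99852
Parallel (joint servo drive and teach pendant interface): 1 − (1 − 0.72200)(1 − 0.91900) = 0.97748
Series ([0.99852] and [0.97748]): 0.99852 × 0.97748 = 0.976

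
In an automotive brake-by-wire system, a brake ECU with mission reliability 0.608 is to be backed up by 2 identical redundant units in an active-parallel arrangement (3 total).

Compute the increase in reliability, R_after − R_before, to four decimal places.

R_before = 0.608
R_after = 1 − (1 − 0.608)^3 = 0.9398
ΔR = 0.9398 − 0.608 = 0.3318

0.3318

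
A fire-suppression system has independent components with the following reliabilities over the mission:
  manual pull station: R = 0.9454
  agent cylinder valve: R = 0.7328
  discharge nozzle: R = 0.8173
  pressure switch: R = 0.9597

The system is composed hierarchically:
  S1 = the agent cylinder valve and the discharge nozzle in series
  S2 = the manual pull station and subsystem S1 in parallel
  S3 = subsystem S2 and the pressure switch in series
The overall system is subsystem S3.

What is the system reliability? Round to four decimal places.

Series (agent cylinder valve and discharge nozzle): 0.732800 × 0.817300 = 0.598917
Parallel (manual pull station and [0.598917]): 1 − (1 − 0.945400)(1 − 0.598917) = 0.978101
Series ([0.978101] and pressure switch): 0.978101 × 0.959700 = 0.9387

0.9387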